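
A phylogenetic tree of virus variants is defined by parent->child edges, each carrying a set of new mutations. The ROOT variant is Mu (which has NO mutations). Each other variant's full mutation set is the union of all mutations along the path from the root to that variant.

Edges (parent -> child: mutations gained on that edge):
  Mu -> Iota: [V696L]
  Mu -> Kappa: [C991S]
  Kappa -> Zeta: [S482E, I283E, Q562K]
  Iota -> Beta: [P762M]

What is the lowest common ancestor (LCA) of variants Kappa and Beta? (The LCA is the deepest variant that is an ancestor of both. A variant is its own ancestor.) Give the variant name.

Path from root to Kappa: Mu -> Kappa
  ancestors of Kappa: {Mu, Kappa}
Path from root to Beta: Mu -> Iota -> Beta
  ancestors of Beta: {Mu, Iota, Beta}
Common ancestors: {Mu}
Walk up from Beta: Beta (not in ancestors of Kappa), Iota (not in ancestors of Kappa), Mu (in ancestors of Kappa)
Deepest common ancestor (LCA) = Mu

Answer: Mu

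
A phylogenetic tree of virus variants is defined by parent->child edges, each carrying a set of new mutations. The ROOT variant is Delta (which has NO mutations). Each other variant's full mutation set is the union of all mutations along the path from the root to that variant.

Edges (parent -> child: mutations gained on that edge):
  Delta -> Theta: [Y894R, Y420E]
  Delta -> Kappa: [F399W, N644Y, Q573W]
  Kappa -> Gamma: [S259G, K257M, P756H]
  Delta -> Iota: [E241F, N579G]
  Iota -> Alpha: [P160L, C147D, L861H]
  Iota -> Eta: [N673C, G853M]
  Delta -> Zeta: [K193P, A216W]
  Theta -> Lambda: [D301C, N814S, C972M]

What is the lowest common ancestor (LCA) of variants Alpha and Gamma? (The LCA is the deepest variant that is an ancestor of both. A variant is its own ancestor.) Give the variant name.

Answer: Delta

Derivation:
Path from root to Alpha: Delta -> Iota -> Alpha
  ancestors of Alpha: {Delta, Iota, Alpha}
Path from root to Gamma: Delta -> Kappa -> Gamma
  ancestors of Gamma: {Delta, Kappa, Gamma}
Common ancestors: {Delta}
Walk up from Gamma: Gamma (not in ancestors of Alpha), Kappa (not in ancestors of Alpha), Delta (in ancestors of Alpha)
Deepest common ancestor (LCA) = Delta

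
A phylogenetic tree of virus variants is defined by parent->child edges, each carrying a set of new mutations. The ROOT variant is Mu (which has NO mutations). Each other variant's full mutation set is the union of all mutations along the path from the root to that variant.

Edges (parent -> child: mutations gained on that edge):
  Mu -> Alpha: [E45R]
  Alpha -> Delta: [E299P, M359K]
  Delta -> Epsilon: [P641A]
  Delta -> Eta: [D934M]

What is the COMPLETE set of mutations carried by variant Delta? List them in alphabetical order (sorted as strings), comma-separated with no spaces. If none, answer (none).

Answer: E299P,E45R,M359K

Derivation:
At Mu: gained [] -> total []
At Alpha: gained ['E45R'] -> total ['E45R']
At Delta: gained ['E299P', 'M359K'] -> total ['E299P', 'E45R', 'M359K']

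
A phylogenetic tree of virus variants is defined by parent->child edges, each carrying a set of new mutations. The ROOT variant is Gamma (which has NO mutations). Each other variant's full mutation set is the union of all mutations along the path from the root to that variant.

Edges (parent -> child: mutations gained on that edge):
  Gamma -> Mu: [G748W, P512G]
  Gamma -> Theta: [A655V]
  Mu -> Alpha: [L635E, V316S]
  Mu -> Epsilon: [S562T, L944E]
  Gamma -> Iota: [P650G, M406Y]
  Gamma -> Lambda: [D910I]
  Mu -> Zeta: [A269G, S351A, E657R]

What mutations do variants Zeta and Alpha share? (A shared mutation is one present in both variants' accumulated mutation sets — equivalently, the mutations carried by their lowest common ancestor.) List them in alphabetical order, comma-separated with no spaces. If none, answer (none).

Answer: G748W,P512G

Derivation:
Accumulating mutations along path to Zeta:
  At Gamma: gained [] -> total []
  At Mu: gained ['G748W', 'P512G'] -> total ['G748W', 'P512G']
  At Zeta: gained ['A269G', 'S351A', 'E657R'] -> total ['A269G', 'E657R', 'G748W', 'P512G', 'S351A']
Mutations(Zeta) = ['A269G', 'E657R', 'G748W', 'P512G', 'S351A']
Accumulating mutations along path to Alpha:
  At Gamma: gained [] -> total []
  At Mu: gained ['G748W', 'P512G'] -> total ['G748W', 'P512G']
  At Alpha: gained ['L635E', 'V316S'] -> total ['G748W', 'L635E', 'P512G', 'V316S']
Mutations(Alpha) = ['G748W', 'L635E', 'P512G', 'V316S']
Intersection: ['A269G', 'E657R', 'G748W', 'P512G', 'S351A'] ∩ ['G748W', 'L635E', 'P512G', 'V316S'] = ['G748W', 'P512G']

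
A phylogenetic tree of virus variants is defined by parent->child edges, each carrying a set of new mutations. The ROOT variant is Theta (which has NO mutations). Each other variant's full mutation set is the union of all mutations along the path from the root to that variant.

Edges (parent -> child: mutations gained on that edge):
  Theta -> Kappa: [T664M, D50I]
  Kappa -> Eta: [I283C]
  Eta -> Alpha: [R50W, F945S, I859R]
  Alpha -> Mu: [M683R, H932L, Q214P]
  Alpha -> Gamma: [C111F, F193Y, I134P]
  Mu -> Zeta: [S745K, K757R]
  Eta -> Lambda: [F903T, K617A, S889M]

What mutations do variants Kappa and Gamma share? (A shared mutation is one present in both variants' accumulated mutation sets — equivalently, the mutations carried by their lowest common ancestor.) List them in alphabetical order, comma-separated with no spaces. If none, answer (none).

Answer: D50I,T664M

Derivation:
Accumulating mutations along path to Kappa:
  At Theta: gained [] -> total []
  At Kappa: gained ['T664M', 'D50I'] -> total ['D50I', 'T664M']
Mutations(Kappa) = ['D50I', 'T664M']
Accumulating mutations along path to Gamma:
  At Theta: gained [] -> total []
  At Kappa: gained ['T664M', 'D50I'] -> total ['D50I', 'T664M']
  At Eta: gained ['I283C'] -> total ['D50I', 'I283C', 'T664M']
  At Alpha: gained ['R50W', 'F945S', 'I859R'] -> total ['D50I', 'F945S', 'I283C', 'I859R', 'R50W', 'T664M']
  At Gamma: gained ['C111F', 'F193Y', 'I134P'] -> total ['C111F', 'D50I', 'F193Y', 'F945S', 'I134P', 'I283C', 'I859R', 'R50W', 'T664M']
Mutations(Gamma) = ['C111F', 'D50I', 'F193Y', 'F945S', 'I134P', 'I283C', 'I859R', 'R50W', 'T664M']
Intersection: ['D50I', 'T664M'] ∩ ['C111F', 'D50I', 'F193Y', 'F945S', 'I134P', 'I283C', 'I859R', 'R50W', 'T664M'] = ['D50I', 'T664M']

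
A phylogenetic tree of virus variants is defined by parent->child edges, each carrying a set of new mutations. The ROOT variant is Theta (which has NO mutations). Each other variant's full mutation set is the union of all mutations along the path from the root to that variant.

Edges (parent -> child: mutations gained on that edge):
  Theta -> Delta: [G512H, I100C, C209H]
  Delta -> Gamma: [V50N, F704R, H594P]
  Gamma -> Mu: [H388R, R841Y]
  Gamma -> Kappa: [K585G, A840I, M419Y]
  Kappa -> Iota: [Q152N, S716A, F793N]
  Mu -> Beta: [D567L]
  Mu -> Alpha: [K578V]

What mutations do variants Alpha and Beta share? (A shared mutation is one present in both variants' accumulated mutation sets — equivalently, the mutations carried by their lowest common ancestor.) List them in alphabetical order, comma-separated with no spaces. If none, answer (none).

Answer: C209H,F704R,G512H,H388R,H594P,I100C,R841Y,V50N

Derivation:
Accumulating mutations along path to Alpha:
  At Theta: gained [] -> total []
  At Delta: gained ['G512H', 'I100C', 'C209H'] -> total ['C209H', 'G512H', 'I100C']
  At Gamma: gained ['V50N', 'F704R', 'H594P'] -> total ['C209H', 'F704R', 'G512H', 'H594P', 'I100C', 'V50N']
  At Mu: gained ['H388R', 'R841Y'] -> total ['C209H', 'F704R', 'G512H', 'H388R', 'H594P', 'I100C', 'R841Y', 'V50N']
  At Alpha: gained ['K578V'] -> total ['C209H', 'F704R', 'G512H', 'H388R', 'H594P', 'I100C', 'K578V', 'R841Y', 'V50N']
Mutations(Alpha) = ['C209H', 'F704R', 'G512H', 'H388R', 'H594P', 'I100C', 'K578V', 'R841Y', 'V50N']
Accumulating mutations along path to Beta:
  At Theta: gained [] -> total []
  At Delta: gained ['G512H', 'I100C', 'C209H'] -> total ['C209H', 'G512H', 'I100C']
  At Gamma: gained ['V50N', 'F704R', 'H594P'] -> total ['C209H', 'F704R', 'G512H', 'H594P', 'I100C', 'V50N']
  At Mu: gained ['H388R', 'R841Y'] -> total ['C209H', 'F704R', 'G512H', 'H388R', 'H594P', 'I100C', 'R841Y', 'V50N']
  At Beta: gained ['D567L'] -> total ['C209H', 'D567L', 'F704R', 'G512H', 'H388R', 'H594P', 'I100C', 'R841Y', 'V50N']
Mutations(Beta) = ['C209H', 'D567L', 'F704R', 'G512H', 'H388R', 'H594P', 'I100C', 'R841Y', 'V50N']
Intersection: ['C209H', 'F704R', 'G512H', 'H388R', 'H594P', 'I100C', 'K578V', 'R841Y', 'V50N'] ∩ ['C209H', 'D567L', 'F704R', 'G512H', 'H388R', 'H594P', 'I100C', 'R841Y', 'V50N'] = ['C209H', 'F704R', 'G512H', 'H388R', 'H594P', 'I100C', 'R841Y', 'V50N']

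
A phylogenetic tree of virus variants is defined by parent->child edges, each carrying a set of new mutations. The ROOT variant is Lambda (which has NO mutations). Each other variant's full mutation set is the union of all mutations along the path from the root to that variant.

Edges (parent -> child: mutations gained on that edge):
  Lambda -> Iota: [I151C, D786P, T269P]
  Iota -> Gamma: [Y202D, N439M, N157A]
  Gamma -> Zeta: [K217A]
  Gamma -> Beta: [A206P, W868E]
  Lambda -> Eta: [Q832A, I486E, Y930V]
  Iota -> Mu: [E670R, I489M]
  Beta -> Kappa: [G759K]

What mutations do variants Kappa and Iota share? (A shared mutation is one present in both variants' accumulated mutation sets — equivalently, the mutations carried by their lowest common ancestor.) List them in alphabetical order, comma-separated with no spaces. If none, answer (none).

Answer: D786P,I151C,T269P

Derivation:
Accumulating mutations along path to Kappa:
  At Lambda: gained [] -> total []
  At Iota: gained ['I151C', 'D786P', 'T269P'] -> total ['D786P', 'I151C', 'T269P']
  At Gamma: gained ['Y202D', 'N439M', 'N157A'] -> total ['D786P', 'I151C', 'N157A', 'N439M', 'T269P', 'Y202D']
  At Beta: gained ['A206P', 'W868E'] -> total ['A206P', 'D786P', 'I151C', 'N157A', 'N439M', 'T269P', 'W868E', 'Y202D']
  At Kappa: gained ['G759K'] -> total ['A206P', 'D786P', 'G759K', 'I151C', 'N157A', 'N439M', 'T269P', 'W868E', 'Y202D']
Mutations(Kappa) = ['A206P', 'D786P', 'G759K', 'I151C', 'N157A', 'N439M', 'T269P', 'W868E', 'Y202D']
Accumulating mutations along path to Iota:
  At Lambda: gained [] -> total []
  At Iota: gained ['I151C', 'D786P', 'T269P'] -> total ['D786P', 'I151C', 'T269P']
Mutations(Iota) = ['D786P', 'I151C', 'T269P']
Intersection: ['A206P', 'D786P', 'G759K', 'I151C', 'N157A', 'N439M', 'T269P', 'W868E', 'Y202D'] ∩ ['D786P', 'I151C', 'T269P'] = ['D786P', 'I151C', 'T269P']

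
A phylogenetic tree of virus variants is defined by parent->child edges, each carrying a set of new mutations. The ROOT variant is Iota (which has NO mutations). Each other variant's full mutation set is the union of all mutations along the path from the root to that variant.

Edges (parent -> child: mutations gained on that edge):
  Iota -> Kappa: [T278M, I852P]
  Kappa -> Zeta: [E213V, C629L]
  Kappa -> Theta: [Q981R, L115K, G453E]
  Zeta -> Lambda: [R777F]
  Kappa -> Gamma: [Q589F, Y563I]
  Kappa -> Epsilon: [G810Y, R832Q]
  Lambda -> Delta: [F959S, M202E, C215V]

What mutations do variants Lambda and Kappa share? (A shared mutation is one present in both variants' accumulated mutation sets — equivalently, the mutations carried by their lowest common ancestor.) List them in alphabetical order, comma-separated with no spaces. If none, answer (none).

Accumulating mutations along path to Lambda:
  At Iota: gained [] -> total []
  At Kappa: gained ['T278M', 'I852P'] -> total ['I852P', 'T278M']
  At Zeta: gained ['E213V', 'C629L'] -> total ['C629L', 'E213V', 'I852P', 'T278M']
  At Lambda: gained ['R777F'] -> total ['C629L', 'E213V', 'I852P', 'R777F', 'T278M']
Mutations(Lambda) = ['C629L', 'E213V', 'I852P', 'R777F', 'T278M']
Accumulating mutations along path to Kappa:
  At Iota: gained [] -> total []
  At Kappa: gained ['T278M', 'I852P'] -> total ['I852P', 'T278M']
Mutations(Kappa) = ['I852P', 'T278M']
Intersection: ['C629L', 'E213V', 'I852P', 'R777F', 'T278M'] ∩ ['I852P', 'T278M'] = ['I852P', 'T278M']

Answer: I852P,T278M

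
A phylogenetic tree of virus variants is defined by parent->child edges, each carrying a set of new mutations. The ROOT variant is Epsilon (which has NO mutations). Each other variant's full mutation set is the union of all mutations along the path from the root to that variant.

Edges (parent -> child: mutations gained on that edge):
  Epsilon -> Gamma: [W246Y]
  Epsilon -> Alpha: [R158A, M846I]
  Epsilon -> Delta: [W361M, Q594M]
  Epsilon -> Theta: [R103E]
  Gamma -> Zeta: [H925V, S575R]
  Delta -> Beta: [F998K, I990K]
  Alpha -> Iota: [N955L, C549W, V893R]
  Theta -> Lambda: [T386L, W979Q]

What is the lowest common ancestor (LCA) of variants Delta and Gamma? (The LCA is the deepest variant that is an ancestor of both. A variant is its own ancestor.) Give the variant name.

Answer: Epsilon

Derivation:
Path from root to Delta: Epsilon -> Delta
  ancestors of Delta: {Epsilon, Delta}
Path from root to Gamma: Epsilon -> Gamma
  ancestors of Gamma: {Epsilon, Gamma}
Common ancestors: {Epsilon}
Walk up from Gamma: Gamma (not in ancestors of Delta), Epsilon (in ancestors of Delta)
Deepest common ancestor (LCA) = Epsilon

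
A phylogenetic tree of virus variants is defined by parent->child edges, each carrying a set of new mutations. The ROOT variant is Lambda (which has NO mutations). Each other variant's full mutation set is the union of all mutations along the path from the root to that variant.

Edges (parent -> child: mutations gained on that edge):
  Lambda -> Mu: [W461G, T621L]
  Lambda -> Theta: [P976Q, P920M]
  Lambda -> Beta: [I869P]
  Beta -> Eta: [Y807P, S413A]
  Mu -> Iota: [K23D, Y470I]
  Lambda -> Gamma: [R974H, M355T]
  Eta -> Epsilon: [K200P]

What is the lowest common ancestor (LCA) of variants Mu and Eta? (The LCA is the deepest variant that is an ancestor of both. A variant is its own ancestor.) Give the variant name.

Path from root to Mu: Lambda -> Mu
  ancestors of Mu: {Lambda, Mu}
Path from root to Eta: Lambda -> Beta -> Eta
  ancestors of Eta: {Lambda, Beta, Eta}
Common ancestors: {Lambda}
Walk up from Eta: Eta (not in ancestors of Mu), Beta (not in ancestors of Mu), Lambda (in ancestors of Mu)
Deepest common ancestor (LCA) = Lambda

Answer: Lambda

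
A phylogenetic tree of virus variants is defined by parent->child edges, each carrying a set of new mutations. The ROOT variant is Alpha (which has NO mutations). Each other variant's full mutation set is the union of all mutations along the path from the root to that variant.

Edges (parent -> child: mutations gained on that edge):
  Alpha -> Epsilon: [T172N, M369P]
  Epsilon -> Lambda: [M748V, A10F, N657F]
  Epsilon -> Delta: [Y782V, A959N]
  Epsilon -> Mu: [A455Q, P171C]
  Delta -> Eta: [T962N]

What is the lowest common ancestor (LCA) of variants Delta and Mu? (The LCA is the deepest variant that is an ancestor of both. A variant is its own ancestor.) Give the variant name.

Answer: Epsilon

Derivation:
Path from root to Delta: Alpha -> Epsilon -> Delta
  ancestors of Delta: {Alpha, Epsilon, Delta}
Path from root to Mu: Alpha -> Epsilon -> Mu
  ancestors of Mu: {Alpha, Epsilon, Mu}
Common ancestors: {Alpha, Epsilon}
Walk up from Mu: Mu (not in ancestors of Delta), Epsilon (in ancestors of Delta), Alpha (in ancestors of Delta)
Deepest common ancestor (LCA) = Epsilon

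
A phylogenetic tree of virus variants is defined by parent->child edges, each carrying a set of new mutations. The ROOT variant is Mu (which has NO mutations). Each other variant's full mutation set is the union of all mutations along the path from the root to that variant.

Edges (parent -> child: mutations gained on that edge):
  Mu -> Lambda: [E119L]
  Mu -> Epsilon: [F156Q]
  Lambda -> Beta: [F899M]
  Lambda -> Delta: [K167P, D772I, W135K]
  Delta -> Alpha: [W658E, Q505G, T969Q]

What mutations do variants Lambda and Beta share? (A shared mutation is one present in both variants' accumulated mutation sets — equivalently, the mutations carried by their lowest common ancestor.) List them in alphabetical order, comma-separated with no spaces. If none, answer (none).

Accumulating mutations along path to Lambda:
  At Mu: gained [] -> total []
  At Lambda: gained ['E119L'] -> total ['E119L']
Mutations(Lambda) = ['E119L']
Accumulating mutations along path to Beta:
  At Mu: gained [] -> total []
  At Lambda: gained ['E119L'] -> total ['E119L']
  At Beta: gained ['F899M'] -> total ['E119L', 'F899M']
Mutations(Beta) = ['E119L', 'F899M']
Intersection: ['E119L'] ∩ ['E119L', 'F899M'] = ['E119L']

Answer: E119L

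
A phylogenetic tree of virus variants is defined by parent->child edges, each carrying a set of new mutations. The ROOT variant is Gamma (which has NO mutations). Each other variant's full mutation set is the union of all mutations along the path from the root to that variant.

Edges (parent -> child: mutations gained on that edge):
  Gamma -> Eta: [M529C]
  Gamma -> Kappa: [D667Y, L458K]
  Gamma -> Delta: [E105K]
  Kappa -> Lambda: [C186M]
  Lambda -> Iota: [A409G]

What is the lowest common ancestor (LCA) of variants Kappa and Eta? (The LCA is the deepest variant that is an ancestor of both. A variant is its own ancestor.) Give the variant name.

Path from root to Kappa: Gamma -> Kappa
  ancestors of Kappa: {Gamma, Kappa}
Path from root to Eta: Gamma -> Eta
  ancestors of Eta: {Gamma, Eta}
Common ancestors: {Gamma}
Walk up from Eta: Eta (not in ancestors of Kappa), Gamma (in ancestors of Kappa)
Deepest common ancestor (LCA) = Gamma

Answer: Gamma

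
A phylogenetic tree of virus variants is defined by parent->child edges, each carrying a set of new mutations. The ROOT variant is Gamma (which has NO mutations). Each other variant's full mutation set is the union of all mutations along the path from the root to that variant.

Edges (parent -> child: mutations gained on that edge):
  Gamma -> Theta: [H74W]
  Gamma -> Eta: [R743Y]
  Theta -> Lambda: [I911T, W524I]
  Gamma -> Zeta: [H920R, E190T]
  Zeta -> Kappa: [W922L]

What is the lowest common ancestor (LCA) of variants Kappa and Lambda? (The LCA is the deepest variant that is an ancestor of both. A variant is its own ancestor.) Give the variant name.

Path from root to Kappa: Gamma -> Zeta -> Kappa
  ancestors of Kappa: {Gamma, Zeta, Kappa}
Path from root to Lambda: Gamma -> Theta -> Lambda
  ancestors of Lambda: {Gamma, Theta, Lambda}
Common ancestors: {Gamma}
Walk up from Lambda: Lambda (not in ancestors of Kappa), Theta (not in ancestors of Kappa), Gamma (in ancestors of Kappa)
Deepest common ancestor (LCA) = Gamma

Answer: Gamma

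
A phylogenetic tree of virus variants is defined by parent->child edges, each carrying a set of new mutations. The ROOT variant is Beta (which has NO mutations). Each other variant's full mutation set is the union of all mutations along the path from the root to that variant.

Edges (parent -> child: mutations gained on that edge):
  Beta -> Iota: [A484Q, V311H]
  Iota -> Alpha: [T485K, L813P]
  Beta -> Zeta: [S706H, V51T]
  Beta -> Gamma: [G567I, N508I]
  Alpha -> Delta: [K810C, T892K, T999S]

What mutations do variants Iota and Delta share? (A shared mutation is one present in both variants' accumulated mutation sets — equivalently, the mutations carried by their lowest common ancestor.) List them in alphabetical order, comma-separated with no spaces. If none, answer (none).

Answer: A484Q,V311H

Derivation:
Accumulating mutations along path to Iota:
  At Beta: gained [] -> total []
  At Iota: gained ['A484Q', 'V311H'] -> total ['A484Q', 'V311H']
Mutations(Iota) = ['A484Q', 'V311H']
Accumulating mutations along path to Delta:
  At Beta: gained [] -> total []
  At Iota: gained ['A484Q', 'V311H'] -> total ['A484Q', 'V311H']
  At Alpha: gained ['T485K', 'L813P'] -> total ['A484Q', 'L813P', 'T485K', 'V311H']
  At Delta: gained ['K810C', 'T892K', 'T999S'] -> total ['A484Q', 'K810C', 'L813P', 'T485K', 'T892K', 'T999S', 'V311H']
Mutations(Delta) = ['A484Q', 'K810C', 'L813P', 'T485K', 'T892K', 'T999S', 'V311H']
Intersection: ['A484Q', 'V311H'] ∩ ['A484Q', 'K810C', 'L813P', 'T485K', 'T892K', 'T999S', 'V311H'] = ['A484Q', 'V311H']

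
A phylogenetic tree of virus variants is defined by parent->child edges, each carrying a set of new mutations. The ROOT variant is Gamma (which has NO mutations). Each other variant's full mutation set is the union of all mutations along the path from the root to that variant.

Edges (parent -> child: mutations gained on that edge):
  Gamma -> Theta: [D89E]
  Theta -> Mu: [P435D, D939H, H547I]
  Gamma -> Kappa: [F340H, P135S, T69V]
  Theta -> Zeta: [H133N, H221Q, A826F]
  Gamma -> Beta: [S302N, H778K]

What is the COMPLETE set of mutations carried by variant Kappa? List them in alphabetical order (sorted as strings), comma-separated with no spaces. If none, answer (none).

At Gamma: gained [] -> total []
At Kappa: gained ['F340H', 'P135S', 'T69V'] -> total ['F340H', 'P135S', 'T69V']

Answer: F340H,P135S,T69V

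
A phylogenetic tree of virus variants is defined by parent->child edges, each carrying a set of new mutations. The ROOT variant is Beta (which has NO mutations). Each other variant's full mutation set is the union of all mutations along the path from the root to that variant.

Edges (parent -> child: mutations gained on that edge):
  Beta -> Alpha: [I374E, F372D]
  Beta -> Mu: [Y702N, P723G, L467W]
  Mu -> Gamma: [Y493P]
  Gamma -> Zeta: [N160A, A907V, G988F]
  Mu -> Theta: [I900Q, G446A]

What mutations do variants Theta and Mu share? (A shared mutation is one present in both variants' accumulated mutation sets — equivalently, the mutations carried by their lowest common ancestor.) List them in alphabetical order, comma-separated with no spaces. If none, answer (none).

Answer: L467W,P723G,Y702N

Derivation:
Accumulating mutations along path to Theta:
  At Beta: gained [] -> total []
  At Mu: gained ['Y702N', 'P723G', 'L467W'] -> total ['L467W', 'P723G', 'Y702N']
  At Theta: gained ['I900Q', 'G446A'] -> total ['G446A', 'I900Q', 'L467W', 'P723G', 'Y702N']
Mutations(Theta) = ['G446A', 'I900Q', 'L467W', 'P723G', 'Y702N']
Accumulating mutations along path to Mu:
  At Beta: gained [] -> total []
  At Mu: gained ['Y702N', 'P723G', 'L467W'] -> total ['L467W', 'P723G', 'Y702N']
Mutations(Mu) = ['L467W', 'P723G', 'Y702N']
Intersection: ['G446A', 'I900Q', 'L467W', 'P723G', 'Y702N'] ∩ ['L467W', 'P723G', 'Y702N'] = ['L467W', 'P723G', 'Y702N']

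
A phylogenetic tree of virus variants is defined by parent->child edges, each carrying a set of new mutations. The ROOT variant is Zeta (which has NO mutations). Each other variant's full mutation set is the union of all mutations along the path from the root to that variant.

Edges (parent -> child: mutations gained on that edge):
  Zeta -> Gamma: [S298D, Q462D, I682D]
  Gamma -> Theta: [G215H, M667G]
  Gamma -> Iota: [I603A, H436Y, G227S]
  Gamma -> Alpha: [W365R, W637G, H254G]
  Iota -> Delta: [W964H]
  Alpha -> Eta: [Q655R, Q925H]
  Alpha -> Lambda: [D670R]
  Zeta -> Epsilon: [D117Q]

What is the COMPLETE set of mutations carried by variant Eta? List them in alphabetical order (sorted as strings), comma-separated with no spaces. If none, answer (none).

Answer: H254G,I682D,Q462D,Q655R,Q925H,S298D,W365R,W637G

Derivation:
At Zeta: gained [] -> total []
At Gamma: gained ['S298D', 'Q462D', 'I682D'] -> total ['I682D', 'Q462D', 'S298D']
At Alpha: gained ['W365R', 'W637G', 'H254G'] -> total ['H254G', 'I682D', 'Q462D', 'S298D', 'W365R', 'W637G']
At Eta: gained ['Q655R', 'Q925H'] -> total ['H254G', 'I682D', 'Q462D', 'Q655R', 'Q925H', 'S298D', 'W365R', 'W637G']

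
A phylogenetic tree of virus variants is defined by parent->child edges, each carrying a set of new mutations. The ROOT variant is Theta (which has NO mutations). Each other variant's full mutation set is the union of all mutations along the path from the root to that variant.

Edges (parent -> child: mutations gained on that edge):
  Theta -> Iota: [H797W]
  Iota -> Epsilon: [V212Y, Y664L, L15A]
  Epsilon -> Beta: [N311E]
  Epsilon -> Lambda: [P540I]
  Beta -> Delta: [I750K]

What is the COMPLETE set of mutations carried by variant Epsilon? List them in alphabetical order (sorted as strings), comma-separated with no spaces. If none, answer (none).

Answer: H797W,L15A,V212Y,Y664L

Derivation:
At Theta: gained [] -> total []
At Iota: gained ['H797W'] -> total ['H797W']
At Epsilon: gained ['V212Y', 'Y664L', 'L15A'] -> total ['H797W', 'L15A', 'V212Y', 'Y664L']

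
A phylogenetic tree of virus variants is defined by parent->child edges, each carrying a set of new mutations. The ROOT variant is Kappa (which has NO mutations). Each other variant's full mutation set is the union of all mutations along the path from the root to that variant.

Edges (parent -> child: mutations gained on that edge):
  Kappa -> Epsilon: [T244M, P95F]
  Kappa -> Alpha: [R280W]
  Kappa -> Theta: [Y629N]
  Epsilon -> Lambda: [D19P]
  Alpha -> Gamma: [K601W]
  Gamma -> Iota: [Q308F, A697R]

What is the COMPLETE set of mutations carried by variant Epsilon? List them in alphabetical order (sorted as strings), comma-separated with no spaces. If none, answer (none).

Answer: P95F,T244M

Derivation:
At Kappa: gained [] -> total []
At Epsilon: gained ['T244M', 'P95F'] -> total ['P95F', 'T244M']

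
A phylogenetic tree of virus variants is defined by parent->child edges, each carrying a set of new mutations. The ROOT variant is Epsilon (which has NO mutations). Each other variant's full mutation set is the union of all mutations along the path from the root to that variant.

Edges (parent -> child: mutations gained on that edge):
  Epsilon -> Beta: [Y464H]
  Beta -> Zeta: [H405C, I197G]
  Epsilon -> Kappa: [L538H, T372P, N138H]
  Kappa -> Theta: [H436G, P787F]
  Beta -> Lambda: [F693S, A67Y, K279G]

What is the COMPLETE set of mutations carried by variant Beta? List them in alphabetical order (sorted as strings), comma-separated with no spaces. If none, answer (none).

At Epsilon: gained [] -> total []
At Beta: gained ['Y464H'] -> total ['Y464H']

Answer: Y464H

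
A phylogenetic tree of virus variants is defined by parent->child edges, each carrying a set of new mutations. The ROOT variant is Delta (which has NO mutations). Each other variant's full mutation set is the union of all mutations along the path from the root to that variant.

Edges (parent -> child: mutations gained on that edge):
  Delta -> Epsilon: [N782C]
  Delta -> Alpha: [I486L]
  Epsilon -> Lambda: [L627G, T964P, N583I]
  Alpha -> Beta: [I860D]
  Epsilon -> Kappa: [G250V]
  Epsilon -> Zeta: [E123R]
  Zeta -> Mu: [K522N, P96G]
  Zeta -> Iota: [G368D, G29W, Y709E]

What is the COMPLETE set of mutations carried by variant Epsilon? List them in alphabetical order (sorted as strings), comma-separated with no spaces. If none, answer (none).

At Delta: gained [] -> total []
At Epsilon: gained ['N782C'] -> total ['N782C']

Answer: N782C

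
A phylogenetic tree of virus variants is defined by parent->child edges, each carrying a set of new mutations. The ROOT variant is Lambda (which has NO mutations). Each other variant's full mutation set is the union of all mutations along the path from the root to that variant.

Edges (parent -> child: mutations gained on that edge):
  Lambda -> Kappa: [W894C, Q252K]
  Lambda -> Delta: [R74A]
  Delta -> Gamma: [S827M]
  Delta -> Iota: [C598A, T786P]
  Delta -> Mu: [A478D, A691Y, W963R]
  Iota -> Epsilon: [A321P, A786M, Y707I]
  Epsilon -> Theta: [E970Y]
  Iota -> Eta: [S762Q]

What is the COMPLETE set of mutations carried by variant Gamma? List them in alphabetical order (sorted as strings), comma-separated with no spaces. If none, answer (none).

At Lambda: gained [] -> total []
At Delta: gained ['R74A'] -> total ['R74A']
At Gamma: gained ['S827M'] -> total ['R74A', 'S827M']

Answer: R74A,S827M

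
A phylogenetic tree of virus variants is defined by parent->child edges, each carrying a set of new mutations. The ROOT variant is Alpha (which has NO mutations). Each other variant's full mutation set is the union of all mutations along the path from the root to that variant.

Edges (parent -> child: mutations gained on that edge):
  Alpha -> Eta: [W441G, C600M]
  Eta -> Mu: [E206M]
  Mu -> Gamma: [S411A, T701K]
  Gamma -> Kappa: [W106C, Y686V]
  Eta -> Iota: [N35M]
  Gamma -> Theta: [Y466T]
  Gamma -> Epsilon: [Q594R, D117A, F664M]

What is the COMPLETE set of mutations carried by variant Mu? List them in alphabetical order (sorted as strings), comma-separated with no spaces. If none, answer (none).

Answer: C600M,E206M,W441G

Derivation:
At Alpha: gained [] -> total []
At Eta: gained ['W441G', 'C600M'] -> total ['C600M', 'W441G']
At Mu: gained ['E206M'] -> total ['C600M', 'E206M', 'W441G']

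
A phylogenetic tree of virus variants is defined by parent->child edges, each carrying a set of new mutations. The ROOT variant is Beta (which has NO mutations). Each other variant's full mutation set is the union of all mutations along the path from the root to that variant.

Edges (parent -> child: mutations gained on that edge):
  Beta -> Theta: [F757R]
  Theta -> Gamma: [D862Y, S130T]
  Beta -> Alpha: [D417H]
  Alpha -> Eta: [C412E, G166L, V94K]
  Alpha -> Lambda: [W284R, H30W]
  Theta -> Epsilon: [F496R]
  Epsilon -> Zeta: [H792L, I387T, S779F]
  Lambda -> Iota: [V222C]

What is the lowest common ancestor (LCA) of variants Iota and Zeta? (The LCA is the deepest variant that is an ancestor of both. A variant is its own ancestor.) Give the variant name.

Answer: Beta

Derivation:
Path from root to Iota: Beta -> Alpha -> Lambda -> Iota
  ancestors of Iota: {Beta, Alpha, Lambda, Iota}
Path from root to Zeta: Beta -> Theta -> Epsilon -> Zeta
  ancestors of Zeta: {Beta, Theta, Epsilon, Zeta}
Common ancestors: {Beta}
Walk up from Zeta: Zeta (not in ancestors of Iota), Epsilon (not in ancestors of Iota), Theta (not in ancestors of Iota), Beta (in ancestors of Iota)
Deepest common ancestor (LCA) = Beta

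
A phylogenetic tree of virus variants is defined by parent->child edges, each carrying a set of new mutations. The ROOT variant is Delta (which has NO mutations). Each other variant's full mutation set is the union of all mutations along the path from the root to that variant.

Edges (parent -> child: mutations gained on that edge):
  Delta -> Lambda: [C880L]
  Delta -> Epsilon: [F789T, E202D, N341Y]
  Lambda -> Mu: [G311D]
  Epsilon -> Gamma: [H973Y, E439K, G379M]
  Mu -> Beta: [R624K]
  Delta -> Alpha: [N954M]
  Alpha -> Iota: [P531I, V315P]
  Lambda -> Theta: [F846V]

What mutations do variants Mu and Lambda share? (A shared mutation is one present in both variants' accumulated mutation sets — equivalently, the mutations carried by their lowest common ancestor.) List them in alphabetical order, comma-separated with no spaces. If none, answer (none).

Answer: C880L

Derivation:
Accumulating mutations along path to Mu:
  At Delta: gained [] -> total []
  At Lambda: gained ['C880L'] -> total ['C880L']
  At Mu: gained ['G311D'] -> total ['C880L', 'G311D']
Mutations(Mu) = ['C880L', 'G311D']
Accumulating mutations along path to Lambda:
  At Delta: gained [] -> total []
  At Lambda: gained ['C880L'] -> total ['C880L']
Mutations(Lambda) = ['C880L']
Intersection: ['C880L', 'G311D'] ∩ ['C880L'] = ['C880L']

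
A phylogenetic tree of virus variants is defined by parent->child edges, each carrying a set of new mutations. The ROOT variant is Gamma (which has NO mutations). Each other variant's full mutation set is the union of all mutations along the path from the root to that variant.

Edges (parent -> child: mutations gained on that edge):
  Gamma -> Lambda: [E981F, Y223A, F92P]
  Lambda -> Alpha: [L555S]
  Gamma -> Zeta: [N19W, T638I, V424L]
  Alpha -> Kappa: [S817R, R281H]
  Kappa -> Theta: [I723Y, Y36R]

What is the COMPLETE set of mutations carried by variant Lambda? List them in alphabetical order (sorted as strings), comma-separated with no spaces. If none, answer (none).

At Gamma: gained [] -> total []
At Lambda: gained ['E981F', 'Y223A', 'F92P'] -> total ['E981F', 'F92P', 'Y223A']

Answer: E981F,F92P,Y223A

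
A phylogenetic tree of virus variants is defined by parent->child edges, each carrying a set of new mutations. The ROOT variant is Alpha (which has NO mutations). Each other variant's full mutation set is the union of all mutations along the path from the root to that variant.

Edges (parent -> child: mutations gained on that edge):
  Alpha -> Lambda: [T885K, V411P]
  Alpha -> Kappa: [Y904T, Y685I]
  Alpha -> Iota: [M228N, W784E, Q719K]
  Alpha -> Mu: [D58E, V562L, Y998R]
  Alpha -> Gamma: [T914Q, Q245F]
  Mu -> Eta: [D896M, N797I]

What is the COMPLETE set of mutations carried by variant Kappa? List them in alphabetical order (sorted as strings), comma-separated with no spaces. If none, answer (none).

At Alpha: gained [] -> total []
At Kappa: gained ['Y904T', 'Y685I'] -> total ['Y685I', 'Y904T']

Answer: Y685I,Y904T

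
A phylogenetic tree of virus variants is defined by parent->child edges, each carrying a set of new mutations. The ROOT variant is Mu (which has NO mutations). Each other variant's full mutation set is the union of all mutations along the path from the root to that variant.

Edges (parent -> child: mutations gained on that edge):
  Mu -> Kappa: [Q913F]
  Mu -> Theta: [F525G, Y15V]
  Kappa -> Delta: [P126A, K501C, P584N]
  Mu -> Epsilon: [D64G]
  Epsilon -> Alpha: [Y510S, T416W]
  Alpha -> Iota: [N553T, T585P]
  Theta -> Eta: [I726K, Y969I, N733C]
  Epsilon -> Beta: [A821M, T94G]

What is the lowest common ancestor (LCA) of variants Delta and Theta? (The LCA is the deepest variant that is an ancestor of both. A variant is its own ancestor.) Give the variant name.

Path from root to Delta: Mu -> Kappa -> Delta
  ancestors of Delta: {Mu, Kappa, Delta}
Path from root to Theta: Mu -> Theta
  ancestors of Theta: {Mu, Theta}
Common ancestors: {Mu}
Walk up from Theta: Theta (not in ancestors of Delta), Mu (in ancestors of Delta)
Deepest common ancestor (LCA) = Mu

Answer: Mu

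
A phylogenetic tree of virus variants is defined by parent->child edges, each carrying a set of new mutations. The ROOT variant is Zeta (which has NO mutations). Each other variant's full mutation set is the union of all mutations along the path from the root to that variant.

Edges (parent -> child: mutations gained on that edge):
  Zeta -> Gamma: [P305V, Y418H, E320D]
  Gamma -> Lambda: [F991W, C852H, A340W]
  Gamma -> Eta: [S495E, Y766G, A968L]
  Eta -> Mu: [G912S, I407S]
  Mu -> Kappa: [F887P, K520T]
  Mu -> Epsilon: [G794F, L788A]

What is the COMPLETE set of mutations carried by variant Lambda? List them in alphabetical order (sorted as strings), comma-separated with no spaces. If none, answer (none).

Answer: A340W,C852H,E320D,F991W,P305V,Y418H

Derivation:
At Zeta: gained [] -> total []
At Gamma: gained ['P305V', 'Y418H', 'E320D'] -> total ['E320D', 'P305V', 'Y418H']
At Lambda: gained ['F991W', 'C852H', 'A340W'] -> total ['A340W', 'C852H', 'E320D', 'F991W', 'P305V', 'Y418H']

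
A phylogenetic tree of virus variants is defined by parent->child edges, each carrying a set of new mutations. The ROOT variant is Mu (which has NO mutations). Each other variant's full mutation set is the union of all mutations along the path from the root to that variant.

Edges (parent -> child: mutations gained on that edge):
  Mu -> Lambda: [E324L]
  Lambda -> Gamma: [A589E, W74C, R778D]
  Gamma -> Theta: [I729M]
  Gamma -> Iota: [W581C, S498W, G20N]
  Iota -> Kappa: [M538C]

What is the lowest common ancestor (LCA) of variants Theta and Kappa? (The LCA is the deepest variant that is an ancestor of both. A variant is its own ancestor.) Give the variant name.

Path from root to Theta: Mu -> Lambda -> Gamma -> Theta
  ancestors of Theta: {Mu, Lambda, Gamma, Theta}
Path from root to Kappa: Mu -> Lambda -> Gamma -> Iota -> Kappa
  ancestors of Kappa: {Mu, Lambda, Gamma, Iota, Kappa}
Common ancestors: {Mu, Lambda, Gamma}
Walk up from Kappa: Kappa (not in ancestors of Theta), Iota (not in ancestors of Theta), Gamma (in ancestors of Theta), Lambda (in ancestors of Theta), Mu (in ancestors of Theta)
Deepest common ancestor (LCA) = Gamma

Answer: Gamma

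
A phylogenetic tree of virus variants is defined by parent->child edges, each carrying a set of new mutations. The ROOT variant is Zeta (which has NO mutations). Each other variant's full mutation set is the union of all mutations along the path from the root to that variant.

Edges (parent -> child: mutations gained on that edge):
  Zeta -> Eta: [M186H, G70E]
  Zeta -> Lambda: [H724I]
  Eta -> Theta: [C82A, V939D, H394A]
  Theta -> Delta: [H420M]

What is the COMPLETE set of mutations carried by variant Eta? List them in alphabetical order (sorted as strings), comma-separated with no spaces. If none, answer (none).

At Zeta: gained [] -> total []
At Eta: gained ['M186H', 'G70E'] -> total ['G70E', 'M186H']

Answer: G70E,M186H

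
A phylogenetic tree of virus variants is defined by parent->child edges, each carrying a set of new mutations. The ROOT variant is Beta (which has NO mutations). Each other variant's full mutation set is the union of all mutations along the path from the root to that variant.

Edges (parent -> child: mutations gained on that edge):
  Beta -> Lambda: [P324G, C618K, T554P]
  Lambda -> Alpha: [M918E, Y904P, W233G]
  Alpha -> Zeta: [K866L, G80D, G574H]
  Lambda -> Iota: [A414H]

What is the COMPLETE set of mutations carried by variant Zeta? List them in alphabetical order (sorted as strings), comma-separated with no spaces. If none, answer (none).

At Beta: gained [] -> total []
At Lambda: gained ['P324G', 'C618K', 'T554P'] -> total ['C618K', 'P324G', 'T554P']
At Alpha: gained ['M918E', 'Y904P', 'W233G'] -> total ['C618K', 'M918E', 'P324G', 'T554P', 'W233G', 'Y904P']
At Zeta: gained ['K866L', 'G80D', 'G574H'] -> total ['C618K', 'G574H', 'G80D', 'K866L', 'M918E', 'P324G', 'T554P', 'W233G', 'Y904P']

Answer: C618K,G574H,G80D,K866L,M918E,P324G,T554P,W233G,Y904P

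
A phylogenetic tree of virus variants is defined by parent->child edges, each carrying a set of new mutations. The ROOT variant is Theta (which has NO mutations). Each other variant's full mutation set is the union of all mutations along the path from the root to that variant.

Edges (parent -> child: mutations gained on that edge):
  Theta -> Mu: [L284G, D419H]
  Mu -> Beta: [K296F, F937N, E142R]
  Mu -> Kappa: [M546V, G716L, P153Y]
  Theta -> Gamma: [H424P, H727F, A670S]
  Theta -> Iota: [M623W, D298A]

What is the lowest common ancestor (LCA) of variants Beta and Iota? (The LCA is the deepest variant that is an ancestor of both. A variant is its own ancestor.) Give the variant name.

Answer: Theta

Derivation:
Path from root to Beta: Theta -> Mu -> Beta
  ancestors of Beta: {Theta, Mu, Beta}
Path from root to Iota: Theta -> Iota
  ancestors of Iota: {Theta, Iota}
Common ancestors: {Theta}
Walk up from Iota: Iota (not in ancestors of Beta), Theta (in ancestors of Beta)
Deepest common ancestor (LCA) = Theta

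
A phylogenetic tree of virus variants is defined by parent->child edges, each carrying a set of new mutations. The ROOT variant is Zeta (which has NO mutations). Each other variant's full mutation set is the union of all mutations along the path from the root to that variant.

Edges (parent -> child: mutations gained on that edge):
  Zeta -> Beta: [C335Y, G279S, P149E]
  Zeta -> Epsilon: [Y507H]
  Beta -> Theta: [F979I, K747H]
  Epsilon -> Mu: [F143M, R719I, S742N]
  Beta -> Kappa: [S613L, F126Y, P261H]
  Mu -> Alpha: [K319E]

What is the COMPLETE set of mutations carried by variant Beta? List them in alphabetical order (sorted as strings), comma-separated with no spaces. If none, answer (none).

At Zeta: gained [] -> total []
At Beta: gained ['C335Y', 'G279S', 'P149E'] -> total ['C335Y', 'G279S', 'P149E']

Answer: C335Y,G279S,P149E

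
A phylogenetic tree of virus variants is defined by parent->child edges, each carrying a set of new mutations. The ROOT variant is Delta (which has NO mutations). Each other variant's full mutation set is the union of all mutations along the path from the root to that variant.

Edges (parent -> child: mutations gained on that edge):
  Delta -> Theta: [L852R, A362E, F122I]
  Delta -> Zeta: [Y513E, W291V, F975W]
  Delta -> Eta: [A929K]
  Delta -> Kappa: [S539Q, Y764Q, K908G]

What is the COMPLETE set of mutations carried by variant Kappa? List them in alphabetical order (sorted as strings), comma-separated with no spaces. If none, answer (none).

Answer: K908G,S539Q,Y764Q

Derivation:
At Delta: gained [] -> total []
At Kappa: gained ['S539Q', 'Y764Q', 'K908G'] -> total ['K908G', 'S539Q', 'Y764Q']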